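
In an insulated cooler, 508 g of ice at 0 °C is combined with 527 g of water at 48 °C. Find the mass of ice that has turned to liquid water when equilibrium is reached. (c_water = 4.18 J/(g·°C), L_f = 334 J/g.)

m_melted ≈ 317 g

Water can give up m c ΔT = 527×4.18×48 = 105737 J before reaching 0 °C.
Fully melting the ice requires m_ice L_f = 508×334 = 169672 J.
That's not enough to melt it all — equilibrium is at 0 °C with ice remaining.
Mass melted = 105737/334 ≈ 316.6 g.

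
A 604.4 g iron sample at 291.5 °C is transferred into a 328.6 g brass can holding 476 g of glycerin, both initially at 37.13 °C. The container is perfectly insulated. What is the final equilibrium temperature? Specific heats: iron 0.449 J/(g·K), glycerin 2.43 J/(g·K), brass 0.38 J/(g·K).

T_f ≈ 81.6 °C

T_f = Σ m_i c_i T_i / Σ m_i c_i:
T_f = (271.38×291.5 + 1156.7×37.13 + 124.87×37.13) / (271.38 + 1156.7 + 124.87)
    = 126690 / 1552.9 ≈ 81.58 °C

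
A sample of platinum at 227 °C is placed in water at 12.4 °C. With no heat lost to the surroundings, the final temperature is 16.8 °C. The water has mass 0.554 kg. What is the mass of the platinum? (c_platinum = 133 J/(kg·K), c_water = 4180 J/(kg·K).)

Heat gained plus heat lost sum to zero:
m·133·(16.8 − 227) + 0.554·4180·(16.8 − 12.4) = 0
-27957 m = -10189
m = -10189/-27957 ≈ 0.3645 kg

m ≈ 0.364 kg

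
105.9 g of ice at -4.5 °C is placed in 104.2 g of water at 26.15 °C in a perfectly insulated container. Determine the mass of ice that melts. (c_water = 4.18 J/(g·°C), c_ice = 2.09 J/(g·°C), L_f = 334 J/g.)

Cooling the water to 0 °C releases 104.2·4.18·26.15 = 11390 J.
Of that, 105.9·2.09·4.5 = 995.99 J goes to bring the ice to 0 °C, leaving 10394 J.
Fully melting the ice requires m_ice L_f = 105.9·334 = 35371 J.
That's not enough to melt it all — equilibrium is at 0 °C with ice remaining.
m_melt = 10394 / L_f = 31.12 g.

m_melted ≈ 31.1 g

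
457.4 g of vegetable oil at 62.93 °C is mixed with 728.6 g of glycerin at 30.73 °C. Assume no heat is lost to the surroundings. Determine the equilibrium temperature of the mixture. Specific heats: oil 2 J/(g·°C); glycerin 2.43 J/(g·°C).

T_f ≈ 41.7 °C

Let T be the final temperature. ΣQ_i = 0:
457.4·2·(T − 62.93) + 728.6·2.43·(T − 30.73) = 0
(914.8 + 1770.5) T = 914.8·62.93 + 1770.5·30.73
T ≈ 41.70 °C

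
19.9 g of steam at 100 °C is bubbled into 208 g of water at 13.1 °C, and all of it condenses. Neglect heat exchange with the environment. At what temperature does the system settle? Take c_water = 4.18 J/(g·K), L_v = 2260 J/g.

T_f ≈ 67.9 °C

Heat gained plus heat lost sum to zero:
steam→water at 100 °C releases m L_v = 19.9×2260 = 44974
  condensate cools 100→T: 19.9×4.18×(T − 100) = 83.18(T − 100)
  original water: 869.44(T − 13.1)
952.62 T = 44974 + 8318.2 + 11390 = 64682
T ≈ 67.90 °C (< 100 °C, so full condensation is consistent).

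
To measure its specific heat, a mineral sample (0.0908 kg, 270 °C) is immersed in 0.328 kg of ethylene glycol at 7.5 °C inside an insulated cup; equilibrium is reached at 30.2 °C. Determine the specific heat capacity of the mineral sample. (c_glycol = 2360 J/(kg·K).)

c ≈ 807 J/(kg·K)

m_s c (T_s − T_f) = m_glycol c_glycol (T_f − T_0):
0.0908×c×(270 − 30.2) = 0.328×2360×(30.2 − 7.5)
21.77 c = 17572  ⇒  c ≈ 807 J/(kg·K)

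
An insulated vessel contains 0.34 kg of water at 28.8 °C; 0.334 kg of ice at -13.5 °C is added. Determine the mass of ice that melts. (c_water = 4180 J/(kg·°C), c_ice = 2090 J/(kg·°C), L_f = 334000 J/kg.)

m_melted ≈ 0.0943 kg

Cooling the water to 0 °C releases 0.34×4180×28.8 = 40931 J.
Warming the ice to 0 °C takes 0.334×2090×13.5 = 9423.8 J, leaving 31507 J for melting.
Fully melting the ice requires m_ice L_f = 0.334×334000 = 111556 J.
31507 J < 111556 J, so only part of the ice melts and the system sits at 0 °C.
m_melt = 31507 / L_f = 0.09433 kg.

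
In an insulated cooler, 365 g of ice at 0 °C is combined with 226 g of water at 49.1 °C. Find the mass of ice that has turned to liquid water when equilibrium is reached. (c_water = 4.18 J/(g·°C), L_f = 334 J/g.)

Cooling the water to 0 °C releases 226·4.18·49.1 = 46384 J.
To melt every bit of ice: 365·334 = 121910 J.
That's not enough to melt it all — equilibrium is at 0 °C with ice remaining.
m_melted·334 = 46384  ⇒  m_melted ≈ 138.9 g.

m_melted ≈ 139 g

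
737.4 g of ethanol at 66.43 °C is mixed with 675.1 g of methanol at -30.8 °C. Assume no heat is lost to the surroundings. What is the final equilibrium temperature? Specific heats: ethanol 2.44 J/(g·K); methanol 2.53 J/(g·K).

Heat lost by the ethanol equals heat gained by the methanol:
737.4·2.44·(66.43 − T) = 675.1·2.53·(T − (-30.8))
1799.3(66.43 − T) = 1708(T − (-30.8))
3507.3 T = 66918  ⇒  T ≈ 19.08 °C

T_f ≈ 19.1 °C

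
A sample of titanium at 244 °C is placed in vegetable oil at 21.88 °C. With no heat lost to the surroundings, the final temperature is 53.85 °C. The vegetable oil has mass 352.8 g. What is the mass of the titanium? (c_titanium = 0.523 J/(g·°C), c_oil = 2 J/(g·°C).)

m ≈ 227 g

Heat lost by the titanium = heat gained by the oil:
m×0.523×(244 − 53.85) = 352.8×2×(53.85 − 21.88)
99.45 m = 22558  ⇒  m ≈ 226.8 g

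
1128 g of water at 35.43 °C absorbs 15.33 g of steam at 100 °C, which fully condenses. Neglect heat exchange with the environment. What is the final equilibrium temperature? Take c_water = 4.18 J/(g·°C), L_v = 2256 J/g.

T_f ≈ 43.5 °C

Energy conservation, ΣQ = 0:
condense steam: −15.33×2256 = −34584
  condensate cools 100→T: 15.33×4.18×(T − 100) = 64.08(T − 100)
  original water: 4715(T − 35.43)
4779.1 T = 34584 + 6407.9 + 167054 = 208046
T ≈ 43.53 °C (< 100 °C, so full condensation is consistent).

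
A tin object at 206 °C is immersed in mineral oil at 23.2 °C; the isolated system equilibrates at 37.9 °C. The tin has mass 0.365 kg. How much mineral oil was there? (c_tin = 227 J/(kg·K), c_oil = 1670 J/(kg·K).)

Heat lost by the tin = heat gained by the oil:
0.365·227·(206 − 37.9) = m·1670·(37.9 − 23.2)
24549 m = 13928  ⇒  m ≈ 0.5674 kg

m ≈ 0.567 kg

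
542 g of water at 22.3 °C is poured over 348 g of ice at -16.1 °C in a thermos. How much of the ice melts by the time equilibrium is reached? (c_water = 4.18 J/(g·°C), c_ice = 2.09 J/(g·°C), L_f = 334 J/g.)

m_melted ≈ 116 g

Heat available from the water dropping to 0 °C: 542×4.18×22.3 = 50522 J.
Warming the ice to 0 °C takes 348×2.09×16.1 = 11710 J, leaving 38812 J for melting.
Melting all 348 g of ice would need 348×334 = 116232 J.
38812 J < 116232 J, so only part of the ice melts and the system sits at 0 °C.
m_melted×334 = 38812  ⇒  m_melted ≈ 116.2 g.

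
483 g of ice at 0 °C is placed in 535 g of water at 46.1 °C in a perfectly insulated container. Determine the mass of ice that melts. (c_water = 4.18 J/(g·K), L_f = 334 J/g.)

m_melted ≈ 309 g

Water can give up m c ΔT = 535×4.18×46.1 = 103093 J before reaching 0 °C.
To melt every bit of ice: 483×334 = 161322 J.
That's not enough to melt it all — equilibrium is at 0 °C with ice remaining.
Mass melted = 103093/334 ≈ 308.7 g.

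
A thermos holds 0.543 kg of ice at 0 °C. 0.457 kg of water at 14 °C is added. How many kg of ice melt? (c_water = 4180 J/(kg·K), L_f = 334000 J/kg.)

Heat available from the water dropping to 0 °C: 0.457×4180×14 = 26744 J.
Melting all 0.543 kg of ice would need 0.543×334000 = 181362 J.
26744 J < 181362 J, so only part of the ice melts and the system sits at 0 °C.
m_melt = 26744 / L_f = 0.08007 kg.

m_melted ≈ 0.0801 kg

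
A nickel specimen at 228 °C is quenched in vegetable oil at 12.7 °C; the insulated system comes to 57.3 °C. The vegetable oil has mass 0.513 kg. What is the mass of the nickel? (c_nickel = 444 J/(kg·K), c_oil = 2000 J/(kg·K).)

Energy conservation, ΣQ = 0:
m·444·(57.3 − 228) + 0.513·2000·(57.3 − 12.7) = 0
-75791 m = -45760
m = -45760/-75791 ≈ 0.6038 kg

m ≈ 0.604 kg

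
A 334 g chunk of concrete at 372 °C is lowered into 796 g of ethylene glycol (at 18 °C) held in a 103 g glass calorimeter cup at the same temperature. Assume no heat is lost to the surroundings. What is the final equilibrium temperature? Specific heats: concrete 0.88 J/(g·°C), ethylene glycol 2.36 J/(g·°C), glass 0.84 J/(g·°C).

T_f = Σ m_i c_i T_i / Σ m_i c_i:
T_f = (293.92*372 + 1878.6*18 + 86.52*18) / (293.92 + 1878.6 + 86.52)
    = 144710 / 2259 ≈ 64.06 °C

T_f ≈ 64.1 °C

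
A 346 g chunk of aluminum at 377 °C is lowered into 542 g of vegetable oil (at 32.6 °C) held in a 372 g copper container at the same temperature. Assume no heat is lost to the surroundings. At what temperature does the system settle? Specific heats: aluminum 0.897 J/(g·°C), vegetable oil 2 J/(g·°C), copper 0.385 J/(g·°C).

With ΣQ=0 the equilibrium temperature is the m·c-weighted mean:
T_f = (310.36×377 + 1084×32.6 + 143.22×32.6) / (310.36 + 1084 + 143.22)
    = 157014 / 1537.6 ≈ 102.12 °C

T_f ≈ 102.1 °C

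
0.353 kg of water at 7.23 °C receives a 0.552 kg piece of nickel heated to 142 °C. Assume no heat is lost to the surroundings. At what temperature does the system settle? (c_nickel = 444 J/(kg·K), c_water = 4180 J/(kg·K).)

Taking heat into each body as positive, Σ m c ΔT = 0:
0.552×444×(T − 142) + 0.353×4180×(T − 7.23) = 0
1720.6 T = 45471
T = 45471 / 1720.6 = 26.4 °C

T_f ≈ 26.4 °C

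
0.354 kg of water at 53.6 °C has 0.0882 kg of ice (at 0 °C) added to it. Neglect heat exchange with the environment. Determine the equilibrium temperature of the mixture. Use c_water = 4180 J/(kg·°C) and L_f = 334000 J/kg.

T_f ≈ 27.0 °C

Energy balance with sensible and latent terms:
melt ice: 0.0882·334000 = 29459
  warm the meltwater: 368.68 T
  water: 1479.7(T − 53.6)
1848.4 T = 79313 − 29459 = 49854
T ≈ 26.97 °C. Since T > 0 °C, the all-ice-melts assumption holds.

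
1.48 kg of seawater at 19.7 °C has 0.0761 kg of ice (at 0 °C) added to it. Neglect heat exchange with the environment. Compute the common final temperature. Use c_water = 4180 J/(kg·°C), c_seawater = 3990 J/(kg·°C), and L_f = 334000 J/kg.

Setting the total heat transfer to zero:
latent heat to melt: 0.0761×334000 = 25417; meltwater 0→T: 0.0761×4180×T = 318.1 T; seawater cools: 1.48×3990×(T − 19.7) = 5905.2(T − 19.7)
6223.3 T = 116332 − 25417 = 90915
T ≈ 14.61 °C. Since T > 0 °C, the all-ice-melts assumption holds.

T_f ≈ 14.6 °C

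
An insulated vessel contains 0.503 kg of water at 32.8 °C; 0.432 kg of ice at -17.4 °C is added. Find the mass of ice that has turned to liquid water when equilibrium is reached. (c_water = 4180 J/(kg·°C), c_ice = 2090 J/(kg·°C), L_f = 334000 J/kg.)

m_melted ≈ 0.159 kg

Cooling the water to 0 °C releases 0.503×4180×32.8 = 68963 J.
Warming the ice to 0 °C takes 0.432×2090×17.4 = 15710 J, leaving 53253 J for melting.
Fully melting the ice requires m_ice L_f = 0.432×334000 = 144288 J.
Since 53253 < 144288 J, not all the ice melts; equilibrium is at 0 °C.
m_melt = 53253 / L_f = 0.1594 kg.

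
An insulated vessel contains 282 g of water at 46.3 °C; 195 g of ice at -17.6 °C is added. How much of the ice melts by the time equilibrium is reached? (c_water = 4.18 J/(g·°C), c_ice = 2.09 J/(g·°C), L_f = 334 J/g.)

m_melted ≈ 142 g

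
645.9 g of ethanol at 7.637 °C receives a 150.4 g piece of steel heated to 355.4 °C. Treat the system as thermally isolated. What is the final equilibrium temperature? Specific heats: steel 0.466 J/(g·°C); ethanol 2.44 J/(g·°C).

T_f is the heat-capacity-weighted average of the initial temperatures:
T_f = (70.09·355.4 + 1576·7.637) / (70.09 + 1576)
    = 36945 / 1646.1 ≈ 22.44 °C

T_f ≈ 22.4 °C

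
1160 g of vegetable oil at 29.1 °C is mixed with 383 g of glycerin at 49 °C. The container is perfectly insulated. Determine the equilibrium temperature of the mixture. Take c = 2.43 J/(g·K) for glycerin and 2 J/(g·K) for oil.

T_f ≈ 34.8 °C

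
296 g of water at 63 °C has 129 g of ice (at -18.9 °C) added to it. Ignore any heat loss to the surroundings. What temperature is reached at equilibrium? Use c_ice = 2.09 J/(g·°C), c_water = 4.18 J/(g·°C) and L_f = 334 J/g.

T_f ≈ 16.8 °C

Sum of m c ΔT and latent-heat terms is zero:
warm ice to 0 °C: 129·2.09·(0 − (-18.9)) = 5095.6
  melt ice: 129·334 = 43086
  meltwater 0→T: 129·4.18·T = 539.22 T
  water cools: 296·4.18·(T − 63) = 1237.3(T − 63)
1776.5 T = 77949 − 48182 = 29767
T ≈ 16.76 °C. Since T > 0 °C, the all-ice-melts assumption holds.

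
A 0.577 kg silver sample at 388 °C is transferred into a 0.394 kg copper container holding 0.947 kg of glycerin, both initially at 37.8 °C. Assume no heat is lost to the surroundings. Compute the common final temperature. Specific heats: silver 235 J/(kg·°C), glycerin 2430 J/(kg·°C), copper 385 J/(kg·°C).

T_f ≈ 56.1 °C

Setting the total heat transfer to zero:
0.577*235*(T − 388) + 0.947*2430*(T − 37.8) + 0.394*385*(T − 37.8) = 0
135.59(T − 388) + 2301.2(T − 37.8) + 151.69(T − 37.8) = 0
2588.5 T = 145330
T = 145330/2588.5 ≈ 56.14 °C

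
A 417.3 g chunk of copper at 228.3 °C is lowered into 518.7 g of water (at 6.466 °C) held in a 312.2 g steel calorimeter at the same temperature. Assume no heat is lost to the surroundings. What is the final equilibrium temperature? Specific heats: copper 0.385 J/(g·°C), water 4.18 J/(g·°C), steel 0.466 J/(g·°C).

T_f ≈ 20.9 °C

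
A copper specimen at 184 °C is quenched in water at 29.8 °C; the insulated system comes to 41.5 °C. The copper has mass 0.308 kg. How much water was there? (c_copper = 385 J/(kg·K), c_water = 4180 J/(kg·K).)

Let T be the final temperature. ΣQ_i = 0:
0.308×385×(41.5 − 184) + m×4180×(41.5 − 29.8) = 0
48906 m = 16898
m = 16898/48906 ≈ 0.3455 kg

m ≈ 0.346 kg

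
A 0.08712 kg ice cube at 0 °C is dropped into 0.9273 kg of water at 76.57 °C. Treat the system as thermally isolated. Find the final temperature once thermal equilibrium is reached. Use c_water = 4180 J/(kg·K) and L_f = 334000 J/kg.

T_f ≈ 63.1 °C

Energy conservation, ΣQ = 0:
fusion: m_ice L_f = 0.08712×334000 = 29098; meltwater 0→T: 0.08712×4180×T = 364.16 T; water: 3876.1(T − 76.57)
4240.3 T = 296794 − 29098 = 267696
T ≈ 63.13 °C — above 0 °C, consistent with complete melting.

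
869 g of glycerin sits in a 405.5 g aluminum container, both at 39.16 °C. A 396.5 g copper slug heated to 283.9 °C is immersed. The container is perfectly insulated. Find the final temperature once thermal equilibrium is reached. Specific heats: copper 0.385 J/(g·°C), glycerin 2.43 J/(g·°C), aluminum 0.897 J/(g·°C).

With ΣQ=0 the equilibrium temperature is the m·c-weighted mean:
T_f = (152.65×283.9 + 2111.7×39.16 + 363.73×39.16) / (152.65 + 2111.7 + 363.73)
    = 140275 / 2628.1 ≈ 53.38 °C

T_f ≈ 53.4 °C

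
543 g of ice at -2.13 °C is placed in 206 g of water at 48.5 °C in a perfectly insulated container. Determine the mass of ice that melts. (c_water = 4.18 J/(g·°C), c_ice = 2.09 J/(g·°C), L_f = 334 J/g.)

m_melted ≈ 118 g

Water can give up m c ΔT = 206·4.18·48.5 = 41762 J before reaching 0 °C.
Warming the ice to 0 °C takes 543·2.09·2.13 = 2417.3 J, leaving 39345 J for melting.
Melting all 543 g of ice would need 543·334 = 181362 J.
Since 39345 < 181362 J, not all the ice melts; equilibrium is at 0 °C.
m_melt = 39345 / L_f = 117.8 g.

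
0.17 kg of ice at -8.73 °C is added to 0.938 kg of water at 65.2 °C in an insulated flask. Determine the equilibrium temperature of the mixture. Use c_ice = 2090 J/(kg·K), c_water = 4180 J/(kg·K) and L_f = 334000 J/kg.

Net heat exchanged in the isolated system is zero:
warm ice to 0 °C: 0.17·2090·(0 − (-8.73)) = 3101.8; melt ice: 0.17·334000 = 56780; warm the meltwater: 710.6 T; water cools: 0.938·4180·(T − 65.2) = 3920.8(T − 65.2)
4631.4 T = 255639 − 59882 = 195757
T ≈ 42.27 °C (positive, so assuming full melt was valid).

T_f ≈ 42.3 °C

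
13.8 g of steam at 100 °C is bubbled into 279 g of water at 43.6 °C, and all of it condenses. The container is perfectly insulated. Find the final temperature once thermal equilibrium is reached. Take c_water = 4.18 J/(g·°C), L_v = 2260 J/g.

T_f ≈ 71.7 °C

Conservation of energy gives ΣQ = 0:
latent heat released on condensation: 13.8·2260 = 31188; condensed water 100 °C→T: 57.68(T − 100); water warms: 279·4.18·(T − 43.6) = 1166.2(T − 43.6)
1223.9 T = 31188 + 5768.4 + 50847 = 87804
T ≈ 71.74 °C — below 100 °C, confirming all the steam condensed.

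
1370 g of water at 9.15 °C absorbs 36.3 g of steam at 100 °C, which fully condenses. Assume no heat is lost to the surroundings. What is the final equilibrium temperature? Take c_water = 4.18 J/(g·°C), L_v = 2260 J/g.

Net heat exchanged in the isolated system is zero:
steam→water at 100 °C releases m L_v = 36.3×2260 = 82038
  condensed water 100 °C→T: 151.73(T − 100)
  water warms: 1370×4.18×(T − 9.15) = 5726.6(T − 9.15)
5878.3 T = 82038 + 15173 + 52398 = 149610
T ≈ 25.45 °C — below 100 °C, confirming all the steam condensed.

T_f ≈ 25.5 °C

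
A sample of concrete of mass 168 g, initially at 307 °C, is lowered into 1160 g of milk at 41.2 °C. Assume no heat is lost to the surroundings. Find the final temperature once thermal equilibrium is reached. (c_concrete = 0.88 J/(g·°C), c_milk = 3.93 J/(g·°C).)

T_f ≈ 49.5 °C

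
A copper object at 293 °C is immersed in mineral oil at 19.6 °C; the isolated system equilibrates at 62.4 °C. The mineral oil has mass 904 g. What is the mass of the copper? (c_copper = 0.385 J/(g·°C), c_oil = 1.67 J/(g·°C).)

Heat lost by the copper = heat gained by the oil:
m×0.385×(293 − 62.4) = 904×1.67×(62.4 − 19.6)
88.78 m = 64614  ⇒  m ≈ 727.8 g

m ≈ 728 g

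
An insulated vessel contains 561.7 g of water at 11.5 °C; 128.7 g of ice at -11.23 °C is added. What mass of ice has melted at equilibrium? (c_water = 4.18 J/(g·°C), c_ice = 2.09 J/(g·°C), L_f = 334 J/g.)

m_melted ≈ 71.8 g

Cooling the water to 0 °C releases 561.7×4.18×11.5 = 27001 J.
Of that, 128.7×2.09×11.23 = 3020.7 J goes to bring the ice to 0 °C, leaving 23980 J.
Melting all 128.7 g of ice would need 128.7×334 = 42986 J.
23980 J < 42986 J, so only part of the ice melts and the system sits at 0 °C.
m_melted×334 = 23980  ⇒  m_melted ≈ 71.8 g.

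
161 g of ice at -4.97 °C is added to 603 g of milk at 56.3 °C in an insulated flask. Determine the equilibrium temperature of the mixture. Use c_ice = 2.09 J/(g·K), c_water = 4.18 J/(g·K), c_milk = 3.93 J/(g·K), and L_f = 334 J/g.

Net heat exchanged in the isolated system is zero:
warm ice to 0 °C: 161·2.09·(0 − (-4.97)) = 1672.4; melt ice: 161·334 = 53774; meltwater 0→T: 161·4.18·T = 672.98 T; milk cools: 603·3.93·(T − 56.3) = 2369.8(T − 56.3)
3042.8 T = 133419 − 55446 = 77973
T ≈ 25.63 °C. Since T > 0 °C, the all-ice-melts assumption holds.

T_f ≈ 25.6 °C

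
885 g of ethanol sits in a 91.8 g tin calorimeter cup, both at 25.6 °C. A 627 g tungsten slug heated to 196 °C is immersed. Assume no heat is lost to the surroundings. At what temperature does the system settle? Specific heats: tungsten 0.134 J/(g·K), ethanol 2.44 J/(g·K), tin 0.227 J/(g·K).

Taking heat into each body as positive, Σ m c ΔT = 0:
627*0.134*(T − 196) + 885*2.44*(T − 25.6) + 91.8*0.227*(T − 25.6) = 0
84.02(T − 196) + 2159.4(T − 25.6) + 20.84(T − 25.6) = 0
2264.3 T = 72282
T ≈ 31.92 °C

T_f ≈ 31.9 °C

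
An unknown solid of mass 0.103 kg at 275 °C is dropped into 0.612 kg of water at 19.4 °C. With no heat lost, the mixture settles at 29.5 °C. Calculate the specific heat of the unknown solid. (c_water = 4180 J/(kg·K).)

c ≈ 1020 J/(kg·K)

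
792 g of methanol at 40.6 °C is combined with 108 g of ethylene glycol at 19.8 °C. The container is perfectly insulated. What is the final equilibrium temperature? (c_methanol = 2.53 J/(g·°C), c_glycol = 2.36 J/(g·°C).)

T_f ≈ 38.3 °C

Net heat exchanged in the isolated system is zero:
792×2.53×(T − 40.6) + 108×2.36×(T − 19.8) = 0
2003.8(T − 40.6) + 254.88(T − 19.8) = 0
2258.6 T = 86399
T = 86399/2258.6 ≈ 38.25 °C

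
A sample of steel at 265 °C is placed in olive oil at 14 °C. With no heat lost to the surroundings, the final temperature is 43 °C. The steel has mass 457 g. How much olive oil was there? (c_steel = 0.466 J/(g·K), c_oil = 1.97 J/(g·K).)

m ≈ 828 g

Energy conservation, ΣQ = 0:
457·0.466·(43 − 265) + m·1.97·(43 − 14) = 0
57.13 m = 47278
m = 47278/57.13 ≈ 827.5 g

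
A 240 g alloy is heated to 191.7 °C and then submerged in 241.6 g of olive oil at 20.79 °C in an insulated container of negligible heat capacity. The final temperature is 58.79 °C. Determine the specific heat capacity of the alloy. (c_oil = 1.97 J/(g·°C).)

m_s c (T_s − T_f) = m_oil c_oil (T_f − T_0):
240×c×(191.7 − 58.79) = 241.6×1.97×(58.79 − 20.79)
31898 c = 18086  ⇒  c ≈ 0.567 J/(g·°C)

c ≈ 0.567 J/(g·°C)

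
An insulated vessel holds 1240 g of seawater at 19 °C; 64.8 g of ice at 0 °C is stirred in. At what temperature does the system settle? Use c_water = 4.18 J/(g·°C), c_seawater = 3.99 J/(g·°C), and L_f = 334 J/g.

Setting the total heat transfer to zero:
latent heat to melt: 64.8·334 = 21643; meltwater 0→T: 64.8·4.18·T = 270.86 T; seawater cools: 1240·3.99·(T − 19) = 4947.6(T − 19)
5218.5 T = 94004 − 21643 = 72361
T ≈ 13.87 °C (positive, so assuming full melt was valid).

T_f ≈ 13.9 °C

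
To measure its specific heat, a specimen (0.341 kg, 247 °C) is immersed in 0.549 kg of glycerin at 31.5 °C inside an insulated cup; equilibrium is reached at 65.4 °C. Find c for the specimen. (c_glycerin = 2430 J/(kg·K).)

c ≈ 730 J/(kg·K)

Heat lost by the specimen = heat gained by the glycerin:
0.341×c×(247 − 65.4) = 0.549×2430×(65.4 − 31.5)
61.93 c = 45225  ⇒  c ≈ 730.3 J/(kg·K)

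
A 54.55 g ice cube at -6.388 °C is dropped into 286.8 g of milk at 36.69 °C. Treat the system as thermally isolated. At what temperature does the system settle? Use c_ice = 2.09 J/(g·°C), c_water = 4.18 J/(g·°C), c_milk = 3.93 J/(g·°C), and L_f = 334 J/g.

T_f ≈ 16.5 °C

Net heat exchanged in the isolated system is zero:
ice -6.388→0 °C: 54.55×2.09×6.388 = 728.29; latent heat to melt: 54.55×334 = 18220; meltwater 0→T: 54.55×4.18×T = 228.02 T; milk: 1127.1(T − 36.69)
1355.1 T = 41354 − 18948 = 22406
T ≈ 16.53 °C. Since T > 0 °C, the all-ice-melts assumption holds.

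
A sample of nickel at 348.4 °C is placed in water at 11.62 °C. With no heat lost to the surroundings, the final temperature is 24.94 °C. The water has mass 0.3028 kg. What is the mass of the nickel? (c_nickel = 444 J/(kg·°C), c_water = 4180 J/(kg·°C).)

Energy conservation, ΣQ = 0:
m×444×(24.94 − 348.4) + 0.3028×4180×(24.94 − 11.62) = 0
-143616 m = -16859
m = -16859/-143616 ≈ 0.1174 kg

m ≈ 0.117 kg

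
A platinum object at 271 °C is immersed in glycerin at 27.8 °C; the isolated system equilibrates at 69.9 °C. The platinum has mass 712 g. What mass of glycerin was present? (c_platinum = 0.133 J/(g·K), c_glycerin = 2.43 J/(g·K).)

m ≈ 186 g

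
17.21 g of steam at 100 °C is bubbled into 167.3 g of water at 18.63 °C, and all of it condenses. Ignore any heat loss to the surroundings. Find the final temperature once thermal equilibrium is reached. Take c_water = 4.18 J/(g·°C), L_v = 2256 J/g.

T_f ≈ 76.6 °C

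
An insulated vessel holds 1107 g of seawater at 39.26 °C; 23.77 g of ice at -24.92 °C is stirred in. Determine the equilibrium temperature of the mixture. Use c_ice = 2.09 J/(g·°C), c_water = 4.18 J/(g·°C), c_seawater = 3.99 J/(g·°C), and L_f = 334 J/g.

Sum of m c ΔT and latent-heat terms is zero:
ice -24.92→0 °C: 23.77·2.09·24.92 = 1238
  fusion: m_ice L_f = 23.77·334 = 7939.2
  warm the meltwater: 99.36 T
  seawater: 4416.9(T − 39.26)
4516.3 T = 173409 − 9177.2 = 164231
T ≈ 36.36 °C (positive, so assuming full melt was valid).

T_f ≈ 36.4 °C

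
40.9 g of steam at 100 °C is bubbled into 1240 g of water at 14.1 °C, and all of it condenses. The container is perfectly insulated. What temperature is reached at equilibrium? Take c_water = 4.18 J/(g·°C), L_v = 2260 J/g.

T_f ≈ 34.1 °C

Energy conservation, ΣQ = 0:
steam→water at 100 °C releases m L_v = 40.9·2260 = 92434; condensed water 100 °C→T: 170.96(T − 100); water warms: 1240·4.18·(T − 14.1) = 5183.2(T − 14.1)
5354.2 T = 92434 + 17096 + 73083 = 182613
T ≈ 34.11 °C — below 100 °C, confirming all the steam condensed.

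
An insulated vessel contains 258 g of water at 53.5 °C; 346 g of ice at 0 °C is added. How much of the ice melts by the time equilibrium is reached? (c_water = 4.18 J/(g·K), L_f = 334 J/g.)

Cooling the water to 0 °C releases 258·4.18·53.5 = 57697 J.
To melt every bit of ice: 346·334 = 115564 J.
Since 57697 < 115564 J, not all the ice melts; equilibrium is at 0 °C.
Mass melted = 57697/334 ≈ 172.7 g.

m_melted ≈ 173 g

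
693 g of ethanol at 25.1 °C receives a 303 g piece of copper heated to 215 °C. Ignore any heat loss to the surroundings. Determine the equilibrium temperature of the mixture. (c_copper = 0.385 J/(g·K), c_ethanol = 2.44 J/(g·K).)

T_f ≈ 37.4 °C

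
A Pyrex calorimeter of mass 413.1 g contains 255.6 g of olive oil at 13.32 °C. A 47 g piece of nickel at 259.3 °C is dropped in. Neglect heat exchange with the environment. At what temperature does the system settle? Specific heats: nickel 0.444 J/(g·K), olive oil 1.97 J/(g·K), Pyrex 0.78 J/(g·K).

T_f ≈ 19.4 °C

T_f = Σ m_i c_i T_i / Σ m_i c_i:
T_f = (20.87·259.3 + 503.53·13.32 + 322.22·13.32) / (20.87 + 503.53 + 322.22)
    = 16410 / 846.62 ≈ 19.38 °C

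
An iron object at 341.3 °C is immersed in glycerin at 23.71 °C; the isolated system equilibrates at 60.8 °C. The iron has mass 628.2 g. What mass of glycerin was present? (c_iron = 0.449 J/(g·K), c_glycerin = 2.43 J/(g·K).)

Heat lost by the iron = heat gained by the glycerin:
628.2×0.449×(341.3 − 60.8) = m×2.43×(60.8 − 23.71)
90.13 m = 79118  ⇒  m ≈ 877.8 g

m ≈ 878 g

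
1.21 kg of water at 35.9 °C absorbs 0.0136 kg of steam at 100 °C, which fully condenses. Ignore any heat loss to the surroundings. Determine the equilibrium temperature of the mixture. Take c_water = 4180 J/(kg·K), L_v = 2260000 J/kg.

Net heat exchanged in the isolated system is zero:
steam→water at 100 °C releases m L_v = 0.0136×2260000 = 30736
  condensate cools 100→T: 0.0136×4180×(T − 100) = 56.85(T − 100)
  water warms: 1.21×4180×(T − 35.9) = 5057.8(T − 35.9)
5114.6 T = 30736 + 5684.8 + 181575 = 217996
T ≈ 42.62 °C — below 100 °C, confirming all the steam condensed.

T_f ≈ 42.6 °C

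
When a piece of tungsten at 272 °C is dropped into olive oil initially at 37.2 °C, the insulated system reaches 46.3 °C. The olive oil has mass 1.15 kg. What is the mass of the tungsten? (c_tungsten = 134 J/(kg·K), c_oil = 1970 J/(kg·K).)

m ≈ 0.682 kg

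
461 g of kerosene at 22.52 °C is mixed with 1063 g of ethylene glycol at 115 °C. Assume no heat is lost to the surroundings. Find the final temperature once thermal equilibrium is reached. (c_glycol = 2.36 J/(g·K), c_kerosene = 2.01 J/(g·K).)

T_f ≈ 90.1 °C

|Q_glycol| = |Q_kerosene|:
1063*2.36*(115 − T) = 461*2.01*(T − 22.52)
2508.7(115 − T) = 926.61(T − 22.52)
3435.3 T = 309365  ⇒  T ≈ 90.06 °C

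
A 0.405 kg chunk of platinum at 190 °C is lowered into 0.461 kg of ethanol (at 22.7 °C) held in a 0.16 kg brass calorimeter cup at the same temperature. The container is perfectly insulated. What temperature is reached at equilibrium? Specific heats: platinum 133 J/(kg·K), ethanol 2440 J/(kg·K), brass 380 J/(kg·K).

T_f ≈ 30.0 °C

With ΣQ=0 the equilibrium temperature is the m·c-weighted mean:
T_f = (53.87·190 + 1124.8·22.7 + 60.8·22.7) / (53.87 + 1124.8 + 60.8)
    = 37148 / 1239.5 ≈ 29.97 °C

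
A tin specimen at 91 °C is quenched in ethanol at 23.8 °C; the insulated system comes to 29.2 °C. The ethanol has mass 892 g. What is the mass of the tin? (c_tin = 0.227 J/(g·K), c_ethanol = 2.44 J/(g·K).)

m ≈ 838 g

Setting the total heat transfer to zero:
m×0.227×(29.2 − 91) + 892×2.44×(29.2 − 23.8) = 0
-14.03 m = -11753
m = -11753/-14.03 ≈ 837.8 g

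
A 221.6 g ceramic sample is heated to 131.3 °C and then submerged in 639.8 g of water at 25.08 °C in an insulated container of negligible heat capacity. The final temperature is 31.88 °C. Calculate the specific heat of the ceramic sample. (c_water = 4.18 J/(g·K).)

m_s c (T_s − T_f) = m_water c_water (T_f − T_0):
221.6·c·(131.3 − 31.88) = 639.8·4.18·(31.88 − 25.08)
22031 c = 18186  ⇒  c ≈ 0.8254 J/(g·K)

c ≈ 0.825 J/(g·K)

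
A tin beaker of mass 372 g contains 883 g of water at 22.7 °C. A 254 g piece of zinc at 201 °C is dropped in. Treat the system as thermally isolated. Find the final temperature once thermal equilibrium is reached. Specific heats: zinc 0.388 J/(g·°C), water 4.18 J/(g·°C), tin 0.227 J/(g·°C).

Heat gained plus heat lost sum to zero:
254×0.388×(T − 201) + 883×4.18×(T − 22.7) + 372×0.227×(T − 22.7) = 0
(98.55 + 3690.9 + 84.44) T = 98.55×201 + 3690.9×22.7 + 84.44×22.7
T ≈ 27.24 °C

T_f ≈ 27.2 °C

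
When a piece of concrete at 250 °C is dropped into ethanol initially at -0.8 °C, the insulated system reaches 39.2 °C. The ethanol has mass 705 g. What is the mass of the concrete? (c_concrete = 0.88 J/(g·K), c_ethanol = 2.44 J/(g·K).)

m ≈ 371 g

|Q_concrete| = |Q_ethanol|:
m·0.88·(250 − 39.2) = 705·2.44·(39.2 − (-0.8))
185.5 m = 68808  ⇒  m ≈ 370.9 g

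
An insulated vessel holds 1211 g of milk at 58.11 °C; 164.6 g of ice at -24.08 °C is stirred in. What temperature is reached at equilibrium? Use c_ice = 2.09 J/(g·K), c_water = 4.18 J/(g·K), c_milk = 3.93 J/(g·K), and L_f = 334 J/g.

T_f ≈ 39.2 °C

Taking heat into each body as positive, Σ m c ΔT = 0:
ice -24.08→0 °C: 164.6·2.09·24.08 = 8283.9; latent heat to melt: 164.6·334 = 54976; warm the meltwater: 688.03 T; milk cools: 1211·3.93·(T − 58.11) = 4759.2(T − 58.11)
5447.3 T = 276559 − 63260 = 213299
T ≈ 39.16 °C — above 0 °C, consistent with complete melting.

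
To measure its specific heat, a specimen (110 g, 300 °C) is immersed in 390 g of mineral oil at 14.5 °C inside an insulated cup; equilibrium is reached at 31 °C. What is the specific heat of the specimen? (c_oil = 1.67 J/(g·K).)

c ≈ 0.363 J/(g·K)

m_s c (T_s − T_f) = m_oil c_oil (T_f − T_0):
110·c·(300 − 31) = 390·1.67·(31 − 14.5)
29590 c = 10746  ⇒  c ≈ 0.3632 J/(g·K)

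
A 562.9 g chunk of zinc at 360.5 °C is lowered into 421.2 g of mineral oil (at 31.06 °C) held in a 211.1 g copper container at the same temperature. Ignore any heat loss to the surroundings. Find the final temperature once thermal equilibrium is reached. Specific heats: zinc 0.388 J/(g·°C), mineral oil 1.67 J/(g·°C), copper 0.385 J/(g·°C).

T_f ≈ 102.8 °C

Let T be the final temperature. ΣQ_i = 0:
562.9·0.388·(T − 360.5) + 421.2·1.67·(T − 31.06) + 211.1·0.385·(T − 31.06) = 0
218.41(T − 360.5) + 703.4(T − 31.06) + 81.27(T − 31.06) = 0
1003.1 T = 103107
T = 103107/1003.1 ≈ 102.79 °C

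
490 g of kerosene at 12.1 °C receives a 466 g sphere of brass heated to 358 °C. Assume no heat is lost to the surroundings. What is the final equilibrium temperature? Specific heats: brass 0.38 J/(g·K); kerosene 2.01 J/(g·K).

T_f = Σ m_i c_i T_i / Σ m_i c_i:
T_f = (177.08·358 + 984.9·12.1) / (177.08 + 984.9)
    = 75312 / 1162 ≈ 64.81 °C

T_f ≈ 64.8 °C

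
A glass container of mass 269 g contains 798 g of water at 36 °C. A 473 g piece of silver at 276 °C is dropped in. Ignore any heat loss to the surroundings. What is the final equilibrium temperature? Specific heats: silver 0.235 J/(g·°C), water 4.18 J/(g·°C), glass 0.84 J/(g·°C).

T_f ≈ 43.3 °C

Let T be the final temperature. ΣQ_i = 0:
473*0.235*(T − 276) + 798*4.18*(T − 36) + 269*0.84*(T − 36) = 0
111.15(T − 276) + 3335.6(T − 36) + 225.96(T − 36) = 0
(111.15 + 3335.6 + 225.96) T = 111.15*276 + 3335.6*36 + 225.96*36
T = 158896 / 3672.8 = 43.3 °C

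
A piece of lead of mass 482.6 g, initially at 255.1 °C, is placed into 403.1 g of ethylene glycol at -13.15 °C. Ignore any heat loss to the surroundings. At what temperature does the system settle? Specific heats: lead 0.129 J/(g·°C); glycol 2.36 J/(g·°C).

T_f ≈ 3.3 °C

Setting the total heat transfer to zero:
482.6·0.129·(T − 255.1) + 403.1·2.36·(T − (-13.15)) = 0
1013.6 T = 3371.5
T = 3371.5 / 1013.6 = 3.33 °C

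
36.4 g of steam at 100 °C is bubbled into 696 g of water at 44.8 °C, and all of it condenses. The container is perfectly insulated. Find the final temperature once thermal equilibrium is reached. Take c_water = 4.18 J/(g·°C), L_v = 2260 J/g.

T_f ≈ 74.4 °C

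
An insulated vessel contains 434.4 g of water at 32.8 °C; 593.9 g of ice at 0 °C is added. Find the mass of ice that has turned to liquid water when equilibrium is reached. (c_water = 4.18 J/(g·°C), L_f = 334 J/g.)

m_melted ≈ 178 g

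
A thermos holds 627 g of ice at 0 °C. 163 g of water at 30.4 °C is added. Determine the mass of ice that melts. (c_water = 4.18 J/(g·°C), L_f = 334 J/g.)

m_melted ≈ 62 g

Cooling the water to 0 °C releases 163×4.18×30.4 = 20713 J.
Fully melting the ice requires m_ice L_f = 627×334 = 209418 J.
That's not enough to melt it all — equilibrium is at 0 °C with ice remaining.
Mass melted = 20713/334 ≈ 62.01 g.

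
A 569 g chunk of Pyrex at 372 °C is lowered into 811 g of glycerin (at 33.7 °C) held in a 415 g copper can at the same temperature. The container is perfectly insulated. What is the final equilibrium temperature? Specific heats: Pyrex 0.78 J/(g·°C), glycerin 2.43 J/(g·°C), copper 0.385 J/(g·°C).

T_f ≈ 92.0 °C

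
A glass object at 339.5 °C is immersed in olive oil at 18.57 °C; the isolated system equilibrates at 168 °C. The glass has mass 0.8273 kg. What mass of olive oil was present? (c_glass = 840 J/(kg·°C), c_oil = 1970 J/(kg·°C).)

m ≈ 0.405 kg

Taking heat into each body as positive, Σ m c ΔT = 0:
0.8273·840·(168 − 339.5) + m·1970·(168 − 18.57) = 0
294377 m = 119181
m = 119181/294377 ≈ 0.4049 kg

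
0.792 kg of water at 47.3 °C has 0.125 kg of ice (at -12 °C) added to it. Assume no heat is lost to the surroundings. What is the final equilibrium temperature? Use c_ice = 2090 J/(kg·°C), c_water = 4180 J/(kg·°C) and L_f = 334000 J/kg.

Heat gained plus heat lost sum to zero:
ice -12→0 °C: 0.125×2090×12 = 3135; melt ice: 0.125×334000 = 41750; meltwater 0→T: 0.125×4180×T = 522.5 T; water: 3310.6(T − 47.3)
3833.1 T = 156589 − 44885 = 111704
T ≈ 29.14 °C (positive, so assuming full melt was valid).

T_f ≈ 29.1 °C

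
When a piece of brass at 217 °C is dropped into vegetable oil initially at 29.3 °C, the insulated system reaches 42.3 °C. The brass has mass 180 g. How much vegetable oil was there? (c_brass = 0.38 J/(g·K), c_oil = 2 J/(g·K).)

m ≈ 460 g

Heat lost by the brass = heat gained by the oil:
180·0.38·(217 − 42.3) = m·2·(42.3 − 29.3)
26 m = 11949  ⇒  m ≈ 459.6 g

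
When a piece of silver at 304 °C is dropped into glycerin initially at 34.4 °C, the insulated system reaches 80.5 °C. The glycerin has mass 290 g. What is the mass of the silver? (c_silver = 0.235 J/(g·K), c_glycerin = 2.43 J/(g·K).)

m ≈ 619 g

Heat lost by the silver = heat gained by the glycerin:
m×0.235×(304 − 80.5) = 290×2.43×(80.5 − 34.4)
52.52 m = 32487  ⇒  m ≈ 618.5 g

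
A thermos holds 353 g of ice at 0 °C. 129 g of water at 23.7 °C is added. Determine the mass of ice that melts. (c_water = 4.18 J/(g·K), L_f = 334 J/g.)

m_melted ≈ 38.3 g

Water can give up m c ΔT = 129×4.18×23.7 = 12780 J before reaching 0 °C.
Melting all 353 g of ice would need 353×334 = 117902 J.
12780 J < 117902 J, so only part of the ice melts and the system sits at 0 °C.
m_melt = 12780 / L_f = 38.26 g.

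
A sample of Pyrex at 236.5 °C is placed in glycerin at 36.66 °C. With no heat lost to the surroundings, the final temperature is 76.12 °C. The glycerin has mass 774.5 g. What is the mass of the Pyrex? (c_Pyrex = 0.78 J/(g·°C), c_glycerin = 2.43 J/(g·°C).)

m ≈ 594 g

Energy conservation, ΣQ = 0:
m·0.78·(76.12 − 236.5) + 774.5·2.43·(76.12 − 36.66) = 0
-125.1 m = -74265
m = -74265/-125.1 ≈ 593.7 g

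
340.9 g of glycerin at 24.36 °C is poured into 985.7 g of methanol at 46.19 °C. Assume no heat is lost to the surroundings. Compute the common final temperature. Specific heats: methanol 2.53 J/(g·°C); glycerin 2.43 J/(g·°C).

Let T be the final temperature. ΣQ_i = 0:
985.7·2.53·(T − 46.19) + 340.9·2.43·(T − 24.36) = 0
2493.8(T − 46.19) + 828.39(T − 24.36) = 0
(2493.8 + 828.39) T = 2493.8·46.19 + 828.39·24.36
T ≈ 40.75 °C

T_f ≈ 40.7 °C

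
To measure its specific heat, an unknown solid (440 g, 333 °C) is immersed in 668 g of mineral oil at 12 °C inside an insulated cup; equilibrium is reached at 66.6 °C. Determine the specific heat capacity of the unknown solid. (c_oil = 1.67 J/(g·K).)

c ≈ 0.52 J/(g·K)

Heat lost by the unknown solid = heat gained by the oil:
440·c·(333 − 66.6) = 668·1.67·(66.6 − 12)
117216 c = 60910  ⇒  c ≈ 0.5196 J/(g·K)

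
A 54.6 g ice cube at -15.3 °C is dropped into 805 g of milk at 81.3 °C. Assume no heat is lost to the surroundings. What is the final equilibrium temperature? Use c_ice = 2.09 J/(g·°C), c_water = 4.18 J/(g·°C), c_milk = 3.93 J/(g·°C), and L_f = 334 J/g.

T_f ≈ 69.9 °C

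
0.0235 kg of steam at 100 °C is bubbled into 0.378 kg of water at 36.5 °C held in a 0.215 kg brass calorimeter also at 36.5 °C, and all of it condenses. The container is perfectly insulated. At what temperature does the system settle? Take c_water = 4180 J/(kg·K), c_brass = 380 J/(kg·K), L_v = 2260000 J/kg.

T_f ≈ 70.2 °C

Taking heat into each body as positive, Σ m c ΔT = 0:
condense steam: −0.0235×2260000 = −53110
  condensed water 100 °C→T: 98.23(T − 100)
  original water: 1580(T − 36.5)
  brass cup: 0.215×380×(T − 36.5) = 81.7(T − 36.5)
1760 T = 53110 + 9823 + 60654 = 123587
T ≈ 70.22 °C, under the boiling point, so the assumption holds.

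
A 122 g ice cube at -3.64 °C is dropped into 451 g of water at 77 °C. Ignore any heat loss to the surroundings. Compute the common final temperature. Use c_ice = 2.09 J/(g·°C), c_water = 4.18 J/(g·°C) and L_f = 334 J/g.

T_f ≈ 43.2 °C

Heat gained plus heat lost sum to zero:
warm ice to 0 °C: 122×2.09×(0 − (-3.64)) = 928.13
  fusion: m_ice L_f = 122×334 = 40748
  warm the meltwater: 509.96 T
  water: 1885.2(T − 77)
2395.1 T = 145159 − 41676 = 103483
T ≈ 43.21 °C (positive, so assuming full melt was valid).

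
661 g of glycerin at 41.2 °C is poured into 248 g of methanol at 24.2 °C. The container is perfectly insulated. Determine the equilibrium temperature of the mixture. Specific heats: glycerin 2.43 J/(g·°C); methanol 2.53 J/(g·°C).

T_f ≈ 36.4 °C

With ΣQ=0 the equilibrium temperature is the m·c-weighted mean:
T_f = (1606.2*41.2 + 627.44*24.2) / (1606.2 + 627.44)
    = 81361 / 2233.7 ≈ 36.42 °C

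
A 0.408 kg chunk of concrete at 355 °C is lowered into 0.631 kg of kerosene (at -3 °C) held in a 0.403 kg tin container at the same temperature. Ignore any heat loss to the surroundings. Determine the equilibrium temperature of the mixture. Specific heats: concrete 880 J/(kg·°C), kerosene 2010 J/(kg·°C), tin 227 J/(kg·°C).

T_f ≈ 71.8 °C

Heat gained plus heat lost sum to zero:
0.408*880*(T − 355) + 0.631*2010*(T − (-3)) + 0.403*227*(T − (-3)) = 0
359.04(T − 355) + 1268.3(T − (-3)) + 91.48(T − (-3)) = 0
(359.04 + 1268.3 + 91.48) T = 359.04*355 + 1268.3*(-3) + 91.48*(-3)
T = 123380/1718.8 ≈ 71.78 °C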